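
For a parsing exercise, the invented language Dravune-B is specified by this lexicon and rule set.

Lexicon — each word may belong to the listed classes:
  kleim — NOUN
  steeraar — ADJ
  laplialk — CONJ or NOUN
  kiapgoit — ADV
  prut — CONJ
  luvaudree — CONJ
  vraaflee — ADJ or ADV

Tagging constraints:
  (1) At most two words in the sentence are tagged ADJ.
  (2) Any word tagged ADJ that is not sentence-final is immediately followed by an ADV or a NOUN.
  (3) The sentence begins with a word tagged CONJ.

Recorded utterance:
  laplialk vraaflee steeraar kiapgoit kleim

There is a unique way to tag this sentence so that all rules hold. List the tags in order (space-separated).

Candidates per position — 1:laplialk {CONJ,NOUN}; 2:vraaflee {ADJ,ADV}; 3:steeraar {ADJ}; 4:kiapgoit {ADV}; 5:kleim {NOUN}.
At position 1, choosing NOUN makes rule 3 impossible to satisfy; hence CONJ.
At position 2, choosing ADJ makes rule 2 impossible to satisfy; hence ADV.
The only consistent sequence is: CONJ ADV ADJ ADV NOUN.
Checking: rule 1 holds; rule 2 holds; rule 3 holds.

CONJ ADV ADJ ADV NOUN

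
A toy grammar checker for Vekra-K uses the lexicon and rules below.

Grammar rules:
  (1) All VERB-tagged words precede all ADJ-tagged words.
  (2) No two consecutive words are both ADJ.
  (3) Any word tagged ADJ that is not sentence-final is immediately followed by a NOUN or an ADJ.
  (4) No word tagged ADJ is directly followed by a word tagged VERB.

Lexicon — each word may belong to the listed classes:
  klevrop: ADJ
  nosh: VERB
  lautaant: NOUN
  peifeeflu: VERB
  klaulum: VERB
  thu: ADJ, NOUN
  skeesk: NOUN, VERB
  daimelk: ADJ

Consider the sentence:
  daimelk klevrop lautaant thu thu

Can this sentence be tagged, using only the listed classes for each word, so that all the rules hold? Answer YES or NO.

NO

Candidates per position — 1:daimelk {ADJ}; 2:klevrop {ADJ}; 3:lautaant {NOUN}; 4:thu {ADJ,NOUN}; 5:thu {ADJ,NOUN}.
Rule 2 cannot be satisfied by any choice of tags from the lexicon.
So there is no consistent tagging.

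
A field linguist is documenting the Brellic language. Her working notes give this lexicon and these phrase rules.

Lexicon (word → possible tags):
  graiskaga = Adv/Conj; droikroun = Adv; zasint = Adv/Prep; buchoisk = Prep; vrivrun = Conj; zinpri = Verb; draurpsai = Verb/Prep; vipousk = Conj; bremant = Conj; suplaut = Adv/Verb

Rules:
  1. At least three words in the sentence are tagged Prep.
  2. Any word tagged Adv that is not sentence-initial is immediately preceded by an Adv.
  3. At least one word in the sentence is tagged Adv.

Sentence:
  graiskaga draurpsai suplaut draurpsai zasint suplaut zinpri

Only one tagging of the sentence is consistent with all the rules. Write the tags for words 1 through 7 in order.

Adv Prep Verb Prep Prep Verb Verb

Candidates per position — 1:graiskaga {Adv,Conj}; 2:draurpsai {Verb,Prep}; 3:suplaut {Adv,Verb}; 4:draurpsai {Verb,Prep}; 5:zasint {Adv,Prep}; 6:suplaut {Adv,Verb}; 7:zinpri {Verb}.
Position 2: Verb is ruled out by rule 1; that leaves Prep.
Position 3: Adv is ruled out by rule 2; that leaves Verb.
Position 4: Verb is ruled out by rule 1; that leaves Prep.
Position 5: Adv is ruled out by rule 1; that leaves Prep.
Position 6: Adv is ruled out by rule 2; that leaves Verb.
Position 1: Conj is ruled out by rule 3; that leaves Adv.
The unique satisfying tagging is: Adv Prep Verb Prep Prep Verb Verb.
Rule-by-rule: rule 1 satisfied; rule 2 satisfied; rule 3 satisfied.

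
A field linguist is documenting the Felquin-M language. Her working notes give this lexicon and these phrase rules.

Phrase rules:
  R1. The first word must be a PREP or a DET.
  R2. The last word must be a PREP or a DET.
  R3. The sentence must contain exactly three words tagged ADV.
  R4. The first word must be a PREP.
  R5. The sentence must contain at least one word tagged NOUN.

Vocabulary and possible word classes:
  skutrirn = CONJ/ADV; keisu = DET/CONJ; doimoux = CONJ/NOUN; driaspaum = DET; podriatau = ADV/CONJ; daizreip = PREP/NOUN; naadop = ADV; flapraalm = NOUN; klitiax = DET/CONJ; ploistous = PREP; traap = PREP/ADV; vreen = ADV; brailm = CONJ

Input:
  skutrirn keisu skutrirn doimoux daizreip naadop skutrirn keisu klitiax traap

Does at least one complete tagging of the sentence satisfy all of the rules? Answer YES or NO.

NO

Candidates per position — 1:skutrirn {CONJ,ADV}; 2:keisu {DET,CONJ}; 3:skutrirn {CONJ,ADV}; 4:doimoux {CONJ,NOUN}; 5:daizreip {PREP,NOUN}; 6:naadop {ADV}; 7:skutrirn {CONJ,ADV}; 8:keisu {DET,CONJ}; 9:klitiax {DET,CONJ}; 10:traap {PREP,ADV}.
Rule 1 cannot be satisfied by any choice of tags from the lexicon.
So there is no consistent tagging.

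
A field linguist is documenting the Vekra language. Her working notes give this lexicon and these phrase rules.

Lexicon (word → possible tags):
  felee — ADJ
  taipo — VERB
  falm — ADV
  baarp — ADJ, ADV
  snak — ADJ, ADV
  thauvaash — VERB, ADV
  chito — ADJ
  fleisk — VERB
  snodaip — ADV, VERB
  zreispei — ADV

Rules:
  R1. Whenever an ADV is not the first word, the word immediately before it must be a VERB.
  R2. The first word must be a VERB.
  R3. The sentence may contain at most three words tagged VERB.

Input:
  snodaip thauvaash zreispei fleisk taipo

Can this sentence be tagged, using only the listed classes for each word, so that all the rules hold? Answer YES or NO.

Candidates per position — 1:snodaip {ADV,VERB}; 2:thauvaash {VERB,ADV}; 3:zreispei {ADV}; 4:fleisk {VERB}; 5:taipo {VERB}.
Every candidate sequence violates at least one rule; no consistent tagging exists.

NO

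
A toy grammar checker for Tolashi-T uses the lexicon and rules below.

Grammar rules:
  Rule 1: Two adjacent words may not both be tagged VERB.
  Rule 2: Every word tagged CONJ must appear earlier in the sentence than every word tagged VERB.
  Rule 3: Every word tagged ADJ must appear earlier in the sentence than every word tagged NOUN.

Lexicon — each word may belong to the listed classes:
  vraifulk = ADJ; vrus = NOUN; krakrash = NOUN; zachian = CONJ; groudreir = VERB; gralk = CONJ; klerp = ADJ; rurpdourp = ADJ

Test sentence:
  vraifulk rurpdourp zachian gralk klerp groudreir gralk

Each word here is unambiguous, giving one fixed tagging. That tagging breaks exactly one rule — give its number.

Fixed tagging: ADJ ADJ CONJ CONJ ADJ VERB CONJ.
Rule check: R1 ✓, R2 ✗, R3 ✓.
Only rule 2 fails.

2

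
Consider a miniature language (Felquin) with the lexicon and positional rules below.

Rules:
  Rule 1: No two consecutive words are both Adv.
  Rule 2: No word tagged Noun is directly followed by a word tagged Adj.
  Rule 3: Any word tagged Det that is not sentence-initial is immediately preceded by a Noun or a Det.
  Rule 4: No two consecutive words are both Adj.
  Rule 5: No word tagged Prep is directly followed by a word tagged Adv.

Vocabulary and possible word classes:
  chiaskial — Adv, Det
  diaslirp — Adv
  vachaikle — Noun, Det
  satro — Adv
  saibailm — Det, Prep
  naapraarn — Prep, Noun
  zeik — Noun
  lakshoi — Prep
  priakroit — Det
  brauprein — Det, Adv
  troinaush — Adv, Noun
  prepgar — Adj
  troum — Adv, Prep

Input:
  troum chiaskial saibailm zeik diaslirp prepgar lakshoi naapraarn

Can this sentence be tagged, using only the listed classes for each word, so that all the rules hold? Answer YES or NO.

NO

Candidates per position — 1:troum {Adv,Prep}; 2:chiaskial {Adv,Det}; 3:saibailm {Det,Prep}; 4:zeik {Noun}; 5:diaslirp {Adv}; 6:prepgar {Adj}; 7:lakshoi {Prep}; 8:naapraarn {Prep,Noun}.
Every candidate sequence violates at least one rule; no consistent tagging exists.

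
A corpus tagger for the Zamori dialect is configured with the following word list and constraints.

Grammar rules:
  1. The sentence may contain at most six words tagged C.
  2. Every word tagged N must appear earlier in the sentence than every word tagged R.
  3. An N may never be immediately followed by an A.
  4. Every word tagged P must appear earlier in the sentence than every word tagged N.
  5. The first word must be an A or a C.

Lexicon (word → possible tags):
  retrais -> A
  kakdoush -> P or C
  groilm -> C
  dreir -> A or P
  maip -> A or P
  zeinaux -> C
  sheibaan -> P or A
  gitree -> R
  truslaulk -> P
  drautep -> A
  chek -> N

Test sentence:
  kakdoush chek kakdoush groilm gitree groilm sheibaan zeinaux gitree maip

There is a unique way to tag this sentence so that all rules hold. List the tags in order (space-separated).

C N C C R C A C R A

Candidates per position — 1:kakdoush {P,C}; 2:chek {N}; 3:kakdoush {P,C}; 4:groilm {C}; 5:gitree {R}; 6:groilm {C}; 7:sheibaan {P,A}; 8:zeinaux {C}; 9:gitree {R}; 10:maip {A,P}.
Position 1: P is ruled out by rule 5; that leaves C.
Position 3: P is ruled out by rule 4; that leaves C.
Position 7: P is ruled out by rule 4; that leaves A.
Position 10: P is ruled out by rule 4; that leaves A.
So the tagging must be: C N C C R C A C R A.
Rule-by-rule: rule 1 ok; rule 2 ok; rule 3 ok; rule 4 ok; rule 5 ok.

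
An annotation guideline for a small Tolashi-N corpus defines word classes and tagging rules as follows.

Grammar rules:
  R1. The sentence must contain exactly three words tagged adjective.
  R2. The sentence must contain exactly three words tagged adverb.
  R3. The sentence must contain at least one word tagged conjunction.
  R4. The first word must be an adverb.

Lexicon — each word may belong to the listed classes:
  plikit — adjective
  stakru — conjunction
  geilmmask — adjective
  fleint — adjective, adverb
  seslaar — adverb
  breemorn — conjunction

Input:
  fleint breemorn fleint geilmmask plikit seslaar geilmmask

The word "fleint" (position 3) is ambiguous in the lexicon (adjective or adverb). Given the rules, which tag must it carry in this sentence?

adverb

Candidates per position — 1:fleint {adjective,adverb}; 2:breemorn {conjunction}; 3:fleint {adjective,adverb}; 4:geilmmask {adjective}; 5:plikit {adjective}; 6:seslaar {adverb}; 7:geilmmask {adjective}.
Word 1 cannot be adjective — rule 1 would then fail for every completion. It is adverb.
Word 3 cannot be adjective — rule 1 would then fail for every completion. It is adverb.
So the tagging must be: adverb conjunction adverb adjective adjective adverb adjective.
Rule-by-rule: rule 1 satisfied; rule 2 satisfied; rule 3 satisfied; rule 4 satisfied.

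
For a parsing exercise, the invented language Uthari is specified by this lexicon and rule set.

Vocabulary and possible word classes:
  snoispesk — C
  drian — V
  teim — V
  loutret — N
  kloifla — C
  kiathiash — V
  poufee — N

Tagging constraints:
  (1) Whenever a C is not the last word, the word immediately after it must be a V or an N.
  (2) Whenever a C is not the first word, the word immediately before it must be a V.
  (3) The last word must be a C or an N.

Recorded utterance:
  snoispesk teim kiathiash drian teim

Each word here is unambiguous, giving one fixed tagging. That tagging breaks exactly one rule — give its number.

3

Fixed tagging: C V V V V.
Rule check: R1 ✓, R2 ✓, R3 ✗.
Only rule 3 fails.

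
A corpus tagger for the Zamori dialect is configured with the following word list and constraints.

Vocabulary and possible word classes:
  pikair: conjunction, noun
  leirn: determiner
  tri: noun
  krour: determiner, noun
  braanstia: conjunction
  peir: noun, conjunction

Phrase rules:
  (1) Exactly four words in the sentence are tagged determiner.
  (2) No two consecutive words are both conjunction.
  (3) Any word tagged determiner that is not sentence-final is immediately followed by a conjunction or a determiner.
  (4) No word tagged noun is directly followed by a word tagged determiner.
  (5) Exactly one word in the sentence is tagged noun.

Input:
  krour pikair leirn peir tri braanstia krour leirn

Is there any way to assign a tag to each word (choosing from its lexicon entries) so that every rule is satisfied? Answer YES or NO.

YES

Candidates per position — 1:krour {determiner,noun}; 2:pikair {conjunction,noun}; 3:leirn {determiner}; 4:peir {noun,conjunction}; 5:tri {noun}; 6:braanstia {conjunction}; 7:krour {determiner,noun}; 8:leirn {determiner}.
One satisfying assignment: determiner conjunction determiner conjunction noun conjunction determiner determiner.
Rule-by-rule: rule 1 holds; rule 2 holds; rule 3 holds; rule 4 holds; rule 5 holds.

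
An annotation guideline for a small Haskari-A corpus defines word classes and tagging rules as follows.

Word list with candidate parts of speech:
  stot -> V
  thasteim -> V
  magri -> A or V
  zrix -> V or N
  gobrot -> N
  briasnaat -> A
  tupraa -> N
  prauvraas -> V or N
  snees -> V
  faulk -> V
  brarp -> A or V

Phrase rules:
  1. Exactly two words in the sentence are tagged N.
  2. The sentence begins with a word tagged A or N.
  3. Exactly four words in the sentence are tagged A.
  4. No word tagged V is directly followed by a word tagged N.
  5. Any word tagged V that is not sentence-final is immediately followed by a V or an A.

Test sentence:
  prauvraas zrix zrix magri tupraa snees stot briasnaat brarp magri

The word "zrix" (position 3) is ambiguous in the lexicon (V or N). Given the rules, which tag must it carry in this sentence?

V

Candidates per position — 1:prauvraas {V,N}; 2:zrix {V,N}; 3:zrix {V,N}; 4:magri {A,V}; 5:tupraa {N}; 6:snees {V}; 7:stot {V}; 8:briasnaat {A}; 9:brarp {A,V}; 10:magri {A,V}.
Position 1: V is ruled out by rule 2; that leaves N.
Position 2: N is ruled out by rule 1; that leaves V.
Position 3: N is ruled out by rule 1; that leaves V.
Position 4: V is ruled out by rule 3; that leaves A.
Position 9: V is ruled out by rule 3; that leaves A.
Position 10: V is ruled out by rule 3; that leaves A.
That leaves exactly one tagging: N V V A N V V A A A.
Verifying each rule — rule 1 holds; rule 2 holds; rule 3 holds; rule 4 holds; rule 5 holds.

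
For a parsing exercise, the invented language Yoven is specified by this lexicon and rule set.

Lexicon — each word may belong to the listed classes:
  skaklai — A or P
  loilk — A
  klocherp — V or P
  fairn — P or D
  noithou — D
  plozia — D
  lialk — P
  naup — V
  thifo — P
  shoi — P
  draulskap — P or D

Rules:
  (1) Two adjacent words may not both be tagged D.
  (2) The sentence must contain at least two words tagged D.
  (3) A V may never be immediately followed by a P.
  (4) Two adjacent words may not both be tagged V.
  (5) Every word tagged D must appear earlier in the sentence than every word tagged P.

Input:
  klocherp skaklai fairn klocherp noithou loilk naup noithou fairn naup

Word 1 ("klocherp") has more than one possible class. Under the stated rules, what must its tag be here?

V

Candidates per position — 1:klocherp {V,P}; 2:skaklai {A,P}; 3:fairn {P,D}; 4:klocherp {V,P}; 5:noithou {D}; 6:loilk {A}; 7:naup {V}; 8:noithou {D}; 9:fairn {P,D}; 10:naup {V}.
If word 1 were P, no tagging could satisfy rule 5; so word 1 is V.
If word 2 were P, no tagging could satisfy rule 3; so word 2 is A.
If word 3 were P, no tagging could satisfy rule 5; so word 3 is D.
If word 4 were P, no tagging could satisfy rule 5; so word 4 is V.
If word 9 were D, no tagging could satisfy rule 1; so word 9 is P.
That leaves exactly one tagging: V A D V D A V D P V.
Rule-by-rule: rule 1 satisfied; rule 2 satisfied; rule 3 satisfied; rule 4 satisfied; rule 5 satisfied.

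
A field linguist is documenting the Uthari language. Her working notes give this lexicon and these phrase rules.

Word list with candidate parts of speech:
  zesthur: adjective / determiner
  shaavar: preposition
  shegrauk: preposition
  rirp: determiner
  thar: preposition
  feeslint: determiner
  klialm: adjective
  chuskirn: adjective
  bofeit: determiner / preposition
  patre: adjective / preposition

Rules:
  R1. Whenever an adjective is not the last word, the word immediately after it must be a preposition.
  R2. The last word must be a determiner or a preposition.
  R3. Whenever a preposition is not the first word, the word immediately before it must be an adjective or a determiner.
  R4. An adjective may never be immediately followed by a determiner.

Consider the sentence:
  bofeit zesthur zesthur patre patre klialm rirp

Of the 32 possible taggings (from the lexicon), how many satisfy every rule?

Candidates per position — 1:bofeit {determiner,preposition}; 2:zesthur {adjective,determiner}; 3:zesthur {adjective,determiner}; 4:patre {adjective,preposition}; 5:patre {adjective,preposition}; 6:klialm {adjective}; 7:rirp {determiner}.
There are 32 candidate sequences in total.
Rule 1 cannot be satisfied by any choice of tags from the lexicon.
So there is no consistent tagging.
Count = 0.

0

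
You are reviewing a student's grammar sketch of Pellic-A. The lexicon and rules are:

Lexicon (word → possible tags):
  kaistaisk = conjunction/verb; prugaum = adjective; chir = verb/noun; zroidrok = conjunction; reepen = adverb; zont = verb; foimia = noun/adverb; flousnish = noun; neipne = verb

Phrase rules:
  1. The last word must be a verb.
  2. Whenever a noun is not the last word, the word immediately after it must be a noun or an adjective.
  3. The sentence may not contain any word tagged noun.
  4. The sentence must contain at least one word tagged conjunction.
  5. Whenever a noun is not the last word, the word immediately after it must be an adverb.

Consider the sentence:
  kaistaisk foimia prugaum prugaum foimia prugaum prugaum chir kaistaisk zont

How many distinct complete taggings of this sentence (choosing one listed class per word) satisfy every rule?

Candidates per position — 1:kaistaisk {conjunction,verb}; 2:foimia {noun,adverb}; 3:prugaum {adjective}; 4:prugaum {adjective}; 5:foimia {noun,adverb}; 6:prugaum {adjective}; 7:prugaum {adjective}; 8:chir {verb,noun}; 9:kaistaisk {conjunction,verb}; 10:zont {verb}.
There are 32 candidate sequences in total.
The sequences that satisfy every rule: conjunction adverb adjective adjective adverb adjective adjective verb conjunction verb; conjunction adverb adjective adjective adverb adjective adjective verb verb verb; verb adverb adjective adjective adverb adjective adjective verb conjunction verb.
Count = 3.

3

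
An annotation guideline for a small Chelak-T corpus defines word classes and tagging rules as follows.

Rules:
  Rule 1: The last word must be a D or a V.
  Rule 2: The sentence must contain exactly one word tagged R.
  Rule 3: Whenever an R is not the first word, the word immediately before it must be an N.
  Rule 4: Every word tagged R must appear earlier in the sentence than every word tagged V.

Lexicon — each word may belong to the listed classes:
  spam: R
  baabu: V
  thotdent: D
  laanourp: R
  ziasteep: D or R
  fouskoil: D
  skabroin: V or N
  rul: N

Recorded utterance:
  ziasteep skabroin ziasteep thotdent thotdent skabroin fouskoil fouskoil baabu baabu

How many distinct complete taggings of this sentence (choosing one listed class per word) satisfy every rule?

6

Candidates per position — 1:ziasteep {D,R}; 2:skabroin {V,N}; 3:ziasteep {D,R}; 4:thotdent {D}; 5:thotdent {D}; 6:skabroin {V,N}; 7:fouskoil {D}; 8:fouskoil {D}; 9:baabu {V}; 10:baabu {V}.
There are 16 candidate sequences in total.
Checking each against the rules leaves 6 sequences.
Count = 6.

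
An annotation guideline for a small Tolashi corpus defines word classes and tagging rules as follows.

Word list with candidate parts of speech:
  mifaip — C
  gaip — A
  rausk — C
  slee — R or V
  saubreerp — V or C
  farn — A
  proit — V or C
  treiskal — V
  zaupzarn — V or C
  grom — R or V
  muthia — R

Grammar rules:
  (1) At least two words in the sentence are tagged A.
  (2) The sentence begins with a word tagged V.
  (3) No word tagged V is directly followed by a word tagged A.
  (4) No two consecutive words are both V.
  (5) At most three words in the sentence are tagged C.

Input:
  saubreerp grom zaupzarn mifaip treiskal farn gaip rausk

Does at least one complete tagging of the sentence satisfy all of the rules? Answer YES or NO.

NO

Candidates per position — 1:saubreerp {V,C}; 2:grom {R,V}; 3:zaupzarn {V,C}; 4:mifaip {C}; 5:treiskal {V}; 6:farn {A}; 7:gaip {A}; 8:rausk {C}.
Rule 3 cannot be satisfied by any choice of tags from the lexicon.
So there is no consistent tagging.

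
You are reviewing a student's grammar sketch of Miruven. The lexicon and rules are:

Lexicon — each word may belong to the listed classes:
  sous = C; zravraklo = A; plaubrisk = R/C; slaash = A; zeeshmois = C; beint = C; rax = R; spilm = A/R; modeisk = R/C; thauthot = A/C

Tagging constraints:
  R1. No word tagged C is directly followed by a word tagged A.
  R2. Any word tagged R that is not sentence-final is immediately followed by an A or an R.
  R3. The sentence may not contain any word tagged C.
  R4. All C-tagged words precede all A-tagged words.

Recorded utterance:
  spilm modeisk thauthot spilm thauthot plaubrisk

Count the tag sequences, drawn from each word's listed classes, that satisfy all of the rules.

4

Candidates per position — 1:spilm {A,R}; 2:modeisk {R,C}; 3:thauthot {A,C}; 4:spilm {A,R}; 5:thauthot {A,C}; 6:plaubrisk {R,C}.
There are 64 candidate sequences in total.
The sequences that satisfy every rule: A R A A A R; A R A R A R; R R A A A R; R R A R A R.
Count = 4.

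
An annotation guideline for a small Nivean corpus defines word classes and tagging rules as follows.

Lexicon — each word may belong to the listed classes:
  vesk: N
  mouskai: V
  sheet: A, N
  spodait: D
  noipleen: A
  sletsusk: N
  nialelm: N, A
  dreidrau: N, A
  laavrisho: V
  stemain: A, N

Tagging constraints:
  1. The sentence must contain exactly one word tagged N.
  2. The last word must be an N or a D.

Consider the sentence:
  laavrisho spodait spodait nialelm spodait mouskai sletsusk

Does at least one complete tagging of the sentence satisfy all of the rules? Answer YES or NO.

YES

Candidates per position — 1:laavrisho {V}; 2:spodait {D}; 3:spodait {D}; 4:nialelm {N,A}; 5:spodait {D}; 6:mouskai {V}; 7:sletsusk {N}.
One satisfying assignment: V D D A D V N.
Rule-by-rule: rule 1 ok; rule 2 ok.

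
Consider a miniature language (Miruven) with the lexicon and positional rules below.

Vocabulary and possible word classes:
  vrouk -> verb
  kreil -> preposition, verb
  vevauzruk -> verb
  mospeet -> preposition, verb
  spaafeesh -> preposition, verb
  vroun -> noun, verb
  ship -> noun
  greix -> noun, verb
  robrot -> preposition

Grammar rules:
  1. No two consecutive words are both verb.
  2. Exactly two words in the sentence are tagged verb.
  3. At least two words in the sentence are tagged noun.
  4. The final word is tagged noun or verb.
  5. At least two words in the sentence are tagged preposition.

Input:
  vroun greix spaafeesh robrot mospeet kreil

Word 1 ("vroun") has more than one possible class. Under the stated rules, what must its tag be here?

Candidates per position — 1:vroun {noun,verb}; 2:greix {noun,verb}; 3:spaafeesh {preposition,verb}; 4:robrot {preposition}; 5:mospeet {preposition,verb}; 6:kreil {preposition,verb}.
Position 1: verb is ruled out by rule 3; that leaves noun.
Position 2: verb is ruled out by rule 3; that leaves noun.
Position 6: preposition is ruled out by rule 4; that leaves verb.
Position 5: verb is ruled out by rule 1; that leaves preposition.
Position 3: preposition is ruled out by rule 2; that leaves verb.
The unique satisfying tagging is: noun noun verb preposition preposition verb.
Checking: rule 1 satisfied; rule 2 satisfied; rule 3 satisfied; rule 4 satisfied; rule 5 satisfied.

noun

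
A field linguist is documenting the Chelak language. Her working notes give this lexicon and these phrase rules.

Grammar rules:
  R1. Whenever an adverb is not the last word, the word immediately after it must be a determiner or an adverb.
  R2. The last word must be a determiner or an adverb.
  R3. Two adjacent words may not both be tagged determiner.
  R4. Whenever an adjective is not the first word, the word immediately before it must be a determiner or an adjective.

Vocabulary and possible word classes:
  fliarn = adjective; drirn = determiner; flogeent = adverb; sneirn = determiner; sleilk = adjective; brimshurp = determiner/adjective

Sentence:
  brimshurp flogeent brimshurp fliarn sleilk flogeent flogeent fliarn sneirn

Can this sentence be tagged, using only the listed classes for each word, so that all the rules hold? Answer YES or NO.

NO

Candidates per position — 1:brimshurp {determiner,adjective}; 2:flogeent {adverb}; 3:brimshurp {determiner,adjective}; 4:fliarn {adjective}; 5:sleilk {adjective}; 6:flogeent {adverb}; 7:flogeent {adverb}; 8:fliarn {adjective}; 9:sneirn {determiner}.
Rule 1 cannot be satisfied by any choice of tags from the lexicon.
So there is no consistent tagging.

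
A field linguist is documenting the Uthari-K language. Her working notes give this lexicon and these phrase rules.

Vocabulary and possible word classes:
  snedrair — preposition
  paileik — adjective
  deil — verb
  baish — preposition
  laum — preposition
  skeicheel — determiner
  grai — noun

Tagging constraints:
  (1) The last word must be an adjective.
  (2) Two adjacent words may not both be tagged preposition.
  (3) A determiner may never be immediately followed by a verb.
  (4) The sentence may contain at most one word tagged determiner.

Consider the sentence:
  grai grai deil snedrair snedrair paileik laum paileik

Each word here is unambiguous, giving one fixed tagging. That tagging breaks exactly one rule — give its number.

Fixed tagging: noun noun verb preposition preposition adjective preposition adjective.
Rule check: R1 holds, R2 violated, R3 holds, R4 holds.
Only rule 2 fails.

2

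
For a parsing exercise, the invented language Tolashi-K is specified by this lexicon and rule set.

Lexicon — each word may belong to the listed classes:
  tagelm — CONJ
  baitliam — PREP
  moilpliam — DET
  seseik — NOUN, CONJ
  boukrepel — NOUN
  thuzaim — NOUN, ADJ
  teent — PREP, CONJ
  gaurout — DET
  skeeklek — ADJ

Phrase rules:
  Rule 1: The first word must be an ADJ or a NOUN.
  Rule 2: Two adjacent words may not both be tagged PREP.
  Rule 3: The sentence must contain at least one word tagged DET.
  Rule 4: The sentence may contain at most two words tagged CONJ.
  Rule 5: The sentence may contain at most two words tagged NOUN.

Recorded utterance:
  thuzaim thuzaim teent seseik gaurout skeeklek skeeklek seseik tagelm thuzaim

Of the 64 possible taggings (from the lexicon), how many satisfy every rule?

Candidates per position — 1:thuzaim {NOUN,ADJ}; 2:thuzaim {NOUN,ADJ}; 3:teent {PREP,CONJ}; 4:seseik {NOUN,CONJ}; 5:gaurout {DET}; 6:skeeklek {ADJ}; 7:skeeklek {ADJ}; 8:seseik {NOUN,CONJ}; 9:tagelm {CONJ}; 10:thuzaim {NOUN,ADJ}.
There are 64 candidate sequences in total.
Checking each against the rules leaves 10 sequences.
Count = 10.

10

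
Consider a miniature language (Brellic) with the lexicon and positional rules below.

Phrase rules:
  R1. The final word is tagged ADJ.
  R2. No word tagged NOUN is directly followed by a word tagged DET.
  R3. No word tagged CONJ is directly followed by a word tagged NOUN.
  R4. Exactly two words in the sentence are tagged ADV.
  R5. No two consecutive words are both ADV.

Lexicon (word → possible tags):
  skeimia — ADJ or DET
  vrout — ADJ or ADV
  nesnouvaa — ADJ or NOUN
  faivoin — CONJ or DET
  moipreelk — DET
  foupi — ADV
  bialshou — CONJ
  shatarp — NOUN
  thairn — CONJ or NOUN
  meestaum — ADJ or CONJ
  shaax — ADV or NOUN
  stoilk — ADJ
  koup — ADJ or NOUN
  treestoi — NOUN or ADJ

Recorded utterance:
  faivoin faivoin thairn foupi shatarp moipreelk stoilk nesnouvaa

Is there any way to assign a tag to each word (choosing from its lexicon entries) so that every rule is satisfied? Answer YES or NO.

Candidates per position — 1:faivoin {CONJ,DET}; 2:faivoin {CONJ,DET}; 3:thairn {CONJ,NOUN}; 4:foupi {ADV}; 5:shatarp {NOUN}; 6:moipreelk {DET}; 7:stoilk {ADJ}; 8:nesnouvaa {ADJ,NOUN}.
Rule 2 cannot be satisfied by any choice of tags from the lexicon.
So there is no consistent tagging.

NO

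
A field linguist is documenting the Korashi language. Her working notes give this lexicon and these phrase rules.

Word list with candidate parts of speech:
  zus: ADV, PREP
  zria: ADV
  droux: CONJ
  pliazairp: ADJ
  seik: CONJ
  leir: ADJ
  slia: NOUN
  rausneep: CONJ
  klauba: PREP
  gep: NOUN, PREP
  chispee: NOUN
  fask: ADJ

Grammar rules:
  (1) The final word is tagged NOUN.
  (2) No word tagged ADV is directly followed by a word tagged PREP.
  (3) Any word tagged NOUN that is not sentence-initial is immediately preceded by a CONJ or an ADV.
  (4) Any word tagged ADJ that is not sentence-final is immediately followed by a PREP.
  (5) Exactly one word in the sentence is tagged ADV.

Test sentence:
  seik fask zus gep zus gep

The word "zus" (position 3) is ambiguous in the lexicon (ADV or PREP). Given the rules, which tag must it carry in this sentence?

Candidates per position — 1:seik {CONJ}; 2:fask {ADJ}; 3:zus {ADV,PREP}; 4:gep {NOUN,PREP}; 5:zus {ADV,PREP}; 6:gep {NOUN,PREP}.
If word 3 were ADV, no tagging could satisfy rule 4; so word 3 is PREP.
If word 4 were NOUN, no tagging could satisfy rule 3; so word 4 is PREP.
If word 5 were PREP, no tagging could satisfy rule 5; so word 5 is ADV.
If word 6 were PREP, no tagging could satisfy rule 1; so word 6 is NOUN.
The only consistent sequence is: CONJ ADJ PREP PREP ADV NOUN.
Checking: rule 1 ✓; rule 2 ✓; rule 3 ✓; rule 4 ✓; rule 5 ✓.

PREP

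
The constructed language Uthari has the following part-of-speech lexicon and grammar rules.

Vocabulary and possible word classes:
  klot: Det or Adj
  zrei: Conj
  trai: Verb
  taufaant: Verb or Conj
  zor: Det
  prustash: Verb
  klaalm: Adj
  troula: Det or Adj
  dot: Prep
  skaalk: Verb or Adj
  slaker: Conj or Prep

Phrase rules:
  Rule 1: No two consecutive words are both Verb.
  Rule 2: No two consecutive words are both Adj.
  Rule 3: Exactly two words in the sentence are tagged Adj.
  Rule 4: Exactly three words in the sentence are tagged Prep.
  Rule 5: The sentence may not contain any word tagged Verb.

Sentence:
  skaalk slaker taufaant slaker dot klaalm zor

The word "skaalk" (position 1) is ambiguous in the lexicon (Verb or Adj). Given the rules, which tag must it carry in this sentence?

Adj

Candidates per position — 1:skaalk {Verb,Adj}; 2:slaker {Conj,Prep}; 3:taufaant {Verb,Conj}; 4:slaker {Conj,Prep}; 5:dot {Prep}; 6:klaalm {Adj}; 7:zor {Det}.
Position 1: Verb is ruled out by rule 3; that leaves Adj.
Position 2: Conj is ruled out by rule 4; that leaves Prep.
Position 3: Verb is ruled out by rule 5; that leaves Conj.
Position 4: Conj is ruled out by rule 4; that leaves Prep.
That leaves exactly one tagging: Adj Prep Conj Prep Prep Adj Det.
Check: rule 1 ✓; rule 2 ✓; rule 3 ✓; rule 4 ✓; rule 5 ✓.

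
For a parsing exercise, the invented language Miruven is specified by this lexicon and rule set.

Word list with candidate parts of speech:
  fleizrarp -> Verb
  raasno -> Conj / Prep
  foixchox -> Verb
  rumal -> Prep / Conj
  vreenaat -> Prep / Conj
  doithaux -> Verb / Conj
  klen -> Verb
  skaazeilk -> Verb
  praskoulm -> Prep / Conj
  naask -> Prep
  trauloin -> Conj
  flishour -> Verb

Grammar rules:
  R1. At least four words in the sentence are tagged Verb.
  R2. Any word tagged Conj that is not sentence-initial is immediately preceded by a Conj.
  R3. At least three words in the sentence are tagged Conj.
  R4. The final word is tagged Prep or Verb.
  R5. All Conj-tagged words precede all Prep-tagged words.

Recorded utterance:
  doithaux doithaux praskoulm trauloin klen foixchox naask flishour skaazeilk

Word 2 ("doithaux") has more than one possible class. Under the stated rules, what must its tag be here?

Conj

Candidates per position — 1:doithaux {Verb,Conj}; 2:doithaux {Verb,Conj}; 3:praskoulm {Prep,Conj}; 4:trauloin {Conj}; 5:klen {Verb}; 6:foixchox {Verb}; 7:naask {Prep}; 8:flishour {Verb}; 9:skaazeilk {Verb}.
If word 1 were Verb, no tagging could satisfy rule 2; so word 1 is Conj.
If word 2 were Verb, no tagging could satisfy rule 2; so word 2 is Conj.
If word 3 were Prep, no tagging could satisfy rule 2; so word 3 is Conj.
So the tagging must be: Conj Conj Conj Conj Verb Verb Prep Verb Verb.
Rule-by-rule: rule 1 ok; rule 2 ok; rule 3 ok; rule 4 ok; rule 5 ok.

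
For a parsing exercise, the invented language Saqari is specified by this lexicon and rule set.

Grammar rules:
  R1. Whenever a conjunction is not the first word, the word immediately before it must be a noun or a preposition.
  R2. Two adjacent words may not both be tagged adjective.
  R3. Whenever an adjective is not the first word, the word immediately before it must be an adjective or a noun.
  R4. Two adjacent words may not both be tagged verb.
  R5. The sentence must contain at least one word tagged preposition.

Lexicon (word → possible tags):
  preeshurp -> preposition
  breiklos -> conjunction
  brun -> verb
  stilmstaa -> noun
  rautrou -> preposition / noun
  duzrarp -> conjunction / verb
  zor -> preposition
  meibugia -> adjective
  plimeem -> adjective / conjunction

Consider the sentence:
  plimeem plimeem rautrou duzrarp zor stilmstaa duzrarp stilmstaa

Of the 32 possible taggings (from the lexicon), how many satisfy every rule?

Candidates per position — 1:plimeem {adjective,conjunction}; 2:plimeem {adjective,conjunction}; 3:rautrou {preposition,noun}; 4:duzrarp {conjunction,verb}; 5:zor {preposition}; 6:stilmstaa {noun}; 7:duzrarp {conjunction,verb}; 8:stilmstaa {noun}.
There are 32 candidate sequences in total.
Every candidate sequence violates at least one rule; no consistent tagging exists.
Count = 0.

0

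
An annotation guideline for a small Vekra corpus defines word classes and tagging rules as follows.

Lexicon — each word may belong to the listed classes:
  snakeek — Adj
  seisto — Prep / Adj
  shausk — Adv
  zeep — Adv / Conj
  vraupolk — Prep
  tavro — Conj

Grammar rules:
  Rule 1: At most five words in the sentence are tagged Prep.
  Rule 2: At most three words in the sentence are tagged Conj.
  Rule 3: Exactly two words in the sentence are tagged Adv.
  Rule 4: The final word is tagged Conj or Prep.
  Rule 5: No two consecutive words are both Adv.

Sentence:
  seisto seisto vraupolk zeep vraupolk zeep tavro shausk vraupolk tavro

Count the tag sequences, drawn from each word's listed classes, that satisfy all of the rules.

8

Candidates per position — 1:seisto {Prep,Adj}; 2:seisto {Prep,Adj}; 3:vraupolk {Prep}; 4:zeep {Adv,Conj}; 5:vraupolk {Prep}; 6:zeep {Adv,Conj}; 7:tavro {Conj}; 8:shausk {Adv}; 9:vraupolk {Prep}; 10:tavro {Conj}.
There are 16 candidate sequences in total.
Checking each against the rules leaves 8 sequences.
Count = 8.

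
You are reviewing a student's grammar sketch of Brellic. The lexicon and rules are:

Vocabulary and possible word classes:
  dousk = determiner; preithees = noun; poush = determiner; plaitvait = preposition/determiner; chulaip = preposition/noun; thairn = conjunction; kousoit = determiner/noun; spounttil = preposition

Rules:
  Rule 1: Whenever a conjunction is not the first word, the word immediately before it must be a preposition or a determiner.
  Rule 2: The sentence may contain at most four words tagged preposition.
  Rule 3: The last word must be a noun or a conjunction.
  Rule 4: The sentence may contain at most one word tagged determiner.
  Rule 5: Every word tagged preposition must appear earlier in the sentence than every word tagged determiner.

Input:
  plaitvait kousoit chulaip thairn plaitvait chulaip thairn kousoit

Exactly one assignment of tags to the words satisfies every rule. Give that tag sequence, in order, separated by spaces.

Candidates per position — 1:plaitvait {preposition,determiner}; 2:kousoit {determiner,noun}; 3:chulaip {preposition,noun}; 4:thairn {conjunction}; 5:plaitvait {preposition,determiner}; 6:chulaip {preposition,noun}; 7:thairn {conjunction}; 8:kousoit {determiner,noun}.
At position 3, choosing noun makes rule 1 impossible to satisfy; hence preposition.
At position 6, choosing noun makes rule 1 impossible to satisfy; hence preposition.
At position 8, choosing determiner makes rule 3 impossible to satisfy; hence noun.
At position 1, choosing determiner makes rule 5 impossible to satisfy; hence preposition.
At position 2, choosing determiner makes rule 5 impossible to satisfy; hence noun.
At position 5, choosing determiner makes rule 5 impossible to satisfy; hence preposition.
That leaves exactly one tagging: preposition noun preposition conjunction preposition preposition conjunction noun.
Rule-by-rule: rule 1 ✓; rule 2 ✓; rule 3 ✓; rule 4 ✓; rule 5 ✓.

preposition noun preposition conjunction preposition preposition conjunction noun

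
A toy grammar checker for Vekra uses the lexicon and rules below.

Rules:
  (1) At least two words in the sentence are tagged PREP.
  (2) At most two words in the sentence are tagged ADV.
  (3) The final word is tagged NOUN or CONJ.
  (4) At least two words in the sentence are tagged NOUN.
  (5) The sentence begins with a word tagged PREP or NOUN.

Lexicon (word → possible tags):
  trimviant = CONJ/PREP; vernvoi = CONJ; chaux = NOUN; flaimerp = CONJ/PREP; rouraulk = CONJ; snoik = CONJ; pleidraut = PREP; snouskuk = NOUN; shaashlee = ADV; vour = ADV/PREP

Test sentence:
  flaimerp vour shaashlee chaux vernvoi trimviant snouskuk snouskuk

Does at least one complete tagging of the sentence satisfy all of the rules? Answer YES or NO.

YES

Candidates per position — 1:flaimerp {CONJ,PREP}; 2:vour {ADV,PREP}; 3:shaashlee {ADV}; 4:chaux {NOUN}; 5:vernvoi {CONJ}; 6:trimviant {CONJ,PREP}; 7:snouskuk {NOUN}; 8:snouskuk {NOUN}.
One satisfying assignment: PREP ADV ADV NOUN CONJ PREP NOUN NOUN.
Check: rule 1 satisfied; rule 2 satisfied; rule 3 satisfied; rule 4 satisfied; rule 5 satisfied.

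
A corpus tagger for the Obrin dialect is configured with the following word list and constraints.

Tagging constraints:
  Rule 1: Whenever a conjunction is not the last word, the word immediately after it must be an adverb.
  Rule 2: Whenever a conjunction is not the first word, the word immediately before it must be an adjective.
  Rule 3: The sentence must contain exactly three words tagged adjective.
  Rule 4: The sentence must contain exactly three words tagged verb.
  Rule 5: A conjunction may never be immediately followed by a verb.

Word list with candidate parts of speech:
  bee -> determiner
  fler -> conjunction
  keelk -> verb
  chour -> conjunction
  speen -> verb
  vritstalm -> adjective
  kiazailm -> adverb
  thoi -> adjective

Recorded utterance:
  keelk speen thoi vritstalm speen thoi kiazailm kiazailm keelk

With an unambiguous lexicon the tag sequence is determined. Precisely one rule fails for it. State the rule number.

Fixed tagging: verb verb adjective adjective verb adjective adverb adverb verb.
Rule check: R1 pass, R2 pass, R3 pass, R4 fail, R5 pass.
Only rule 4 fails.

4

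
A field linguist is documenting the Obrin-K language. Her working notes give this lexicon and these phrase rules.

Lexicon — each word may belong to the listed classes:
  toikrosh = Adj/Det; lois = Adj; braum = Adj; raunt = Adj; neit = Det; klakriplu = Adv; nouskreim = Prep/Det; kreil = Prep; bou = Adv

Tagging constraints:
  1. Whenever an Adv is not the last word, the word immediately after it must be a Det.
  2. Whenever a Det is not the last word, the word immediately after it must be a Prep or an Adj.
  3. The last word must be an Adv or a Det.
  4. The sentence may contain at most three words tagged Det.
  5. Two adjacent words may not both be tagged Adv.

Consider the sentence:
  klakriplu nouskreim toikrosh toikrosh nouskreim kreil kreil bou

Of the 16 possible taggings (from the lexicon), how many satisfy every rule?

Candidates per position — 1:klakriplu {Adv}; 2:nouskreim {Prep,Det}; 3:toikrosh {Adj,Det}; 4:toikrosh {Adj,Det}; 5:nouskreim {Prep,Det}; 6:kreil {Prep}; 7:kreil {Prep}; 8:bou {Adv}.
There are 16 candidate sequences in total.
The sequences that satisfy every rule: Adv Det Adj Adj Prep Prep Prep Adv; Adv Det Adj Adj Det Prep Prep Adv; Adv Det Adj Det Prep Prep Prep Adv.
Count = 3.

3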